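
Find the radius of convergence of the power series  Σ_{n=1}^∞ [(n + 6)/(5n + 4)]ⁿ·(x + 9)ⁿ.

R = 5

Applying the root test, |a_n|^(1/n) = (n + 6)/(5n + 4) → 1/5.
Thus R = 1/(1/5) = 5.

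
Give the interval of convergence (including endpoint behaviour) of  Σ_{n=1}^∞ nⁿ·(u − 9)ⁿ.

Applying the root test, |a_n|^(1/n) = n → ∞.
Since the n-th root of |a_n| is unbounded, the series converges only at u = 9; R = 0.

{9}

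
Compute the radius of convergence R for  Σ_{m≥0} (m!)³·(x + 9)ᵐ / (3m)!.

Apply the ratio test: |a_{m+1}| / |a_m| = (m+1)³/[(3m+1)·(3m+2)·(3m+3)], which tends to 1/27 as m → ∞.
Convergence for |x + 9| · 1/27 < 1, i.e. |x + 9| < 27. So R = 27.

R = 27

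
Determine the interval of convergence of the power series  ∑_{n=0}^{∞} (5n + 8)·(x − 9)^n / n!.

(−∞, ∞)

The ratio of consecutive coefficients is (5(n+1) + 8)/(5n + 8) · 1/(n+1) → 0.
The ratio tends to 0 regardless of x, hence R = ∞.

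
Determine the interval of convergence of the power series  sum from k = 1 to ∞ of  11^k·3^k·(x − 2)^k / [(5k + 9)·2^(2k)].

The ratio of consecutive coefficients is [(5k + 9)/(5(k+1) + 9)] · 11·3/4 → 33/4.
Hence the series converges for |x − 2| < 1/(33/4) = 4/33, so the radius of convergence is 4/33.
At x = 70/33: the terms are asymptotic to a nonzero constant times 1/k, so the series diverges by limit comparison with Σ 1/k.
Endpoint x = 62/33: convergence follows from the alternating series test (terms decrease monotonically to 0).

[62/33, 70/33)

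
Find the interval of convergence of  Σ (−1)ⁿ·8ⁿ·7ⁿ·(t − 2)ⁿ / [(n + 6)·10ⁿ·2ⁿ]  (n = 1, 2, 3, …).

(23/14, 33/14]

Ratio test: |a_{n+1}/a_n| = [(n + 6)/((n+1) + 6)] · 8·7/(10·2) → 14/5 as n → ∞.
Thus R = 1/(14/5) = 5/14.
Endpoint t = 33/14: the terms alternate in sign and decrease monotonically to 0 in absolute value (size ~ c/n), so the alternating series test gives convergence.
At t = 23/14: comparison with the harmonic series Σ 1/n shows the series diverges.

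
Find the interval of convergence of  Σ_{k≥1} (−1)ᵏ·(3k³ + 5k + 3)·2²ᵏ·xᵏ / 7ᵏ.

(-7/4, 7/4)

Ratio test: |a_{k+1}/a_k| = [(3(k+1)³ + 5(k+1) + 3)/(3k³ + 5k + 3)] · 4/7 → 4/7 as k → ∞.
Hence the series converges for |x| < 1/(4/7) = 7/4, so the radius of convergence is 7/4.
Check x = 7/4: the terms do not tend to 0, so the series diverges.
Check x = -7/4: the k-th term does not approach 0; divergence by the term test.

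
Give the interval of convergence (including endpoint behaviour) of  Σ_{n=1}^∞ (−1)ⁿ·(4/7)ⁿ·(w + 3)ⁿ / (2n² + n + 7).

[-19/4, -5/4]

The ratio of consecutive coefficients is [(2n² + n + 7)/(2(n+1)² + (n+1) + 7)] · 4/7 → 4/7.
Thus R = 1/(4/7) = 7/4.
Endpoint w = -5/4: the terms are on the order of 1/n², so the series converges absolutely by comparison with the p-series (p = 2 > 1).
When w = -19/4, absolute convergence follows by limit comparison with Σ 1/n².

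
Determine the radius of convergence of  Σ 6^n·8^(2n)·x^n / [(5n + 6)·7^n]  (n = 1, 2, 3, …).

R = 7/384

Ratio test: |a_{n+1}/a_n| = [(5n + 6)/(5(n+1) + 6)] · 6·64/7 → 384/7 as n → ∞.
Thus R = 1/(384/7) = 7/384.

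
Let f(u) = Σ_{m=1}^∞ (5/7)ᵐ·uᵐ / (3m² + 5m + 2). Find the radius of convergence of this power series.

R = 7/5

By the ratio test, |a_{m+1}/a_m| = [(3m² + 5m + 2)/(3(m+1)² + 5(m+1) + 2)] · 5/7 → 5/7.
Convergence for |u| · 5/7 < 1, i.e. |u| < 7/5. So R = 7/5.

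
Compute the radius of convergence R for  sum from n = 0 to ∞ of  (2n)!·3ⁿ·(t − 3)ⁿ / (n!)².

R = 1/12

By the ratio test, |a_{n+1}/a_n| = (2n+1)·(2n+2)/(n+1)² · 3 → 12.
Hence the series converges for |t − 3| < 1/(12) = 1/12, so the radius of convergence is 1/12.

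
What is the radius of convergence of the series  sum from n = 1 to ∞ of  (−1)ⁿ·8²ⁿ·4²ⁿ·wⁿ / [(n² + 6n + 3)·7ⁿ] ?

R = 7/1024

The ratio of consecutive coefficients is [(n² + 6n + 3)/((n+1)² + 6(n+1) + 3)] · 64·16/7 → 1024/7.
Hence the series converges for |w| < 1/(1024/7) = 7/1024, so the radius of convergence is 7/1024.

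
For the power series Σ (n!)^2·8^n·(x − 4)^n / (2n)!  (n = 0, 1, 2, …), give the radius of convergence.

R = 1/2

By the ratio test, |a_{n+1}/a_n| = (n+1)²/[(2n+1)·(2n+2)] · 8 → 2.
Thus R = 1/(2) = 1/2.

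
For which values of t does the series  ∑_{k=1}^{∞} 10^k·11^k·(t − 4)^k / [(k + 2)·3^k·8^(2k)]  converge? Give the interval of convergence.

The ratio of consecutive coefficients is [(k + 2)/((k+1) + 2)] · 10·11/(3·64) → 55/96.
Convergence for |t − 4| · 55/96 < 1, i.e. |t − 4| < 96/55. So R = 96/55.
Endpoint t = 316/55: comparison with the harmonic series Σ 1/k shows the series diverges.
Check t = 124/55: convergence follows from the alternating series test (terms decrease monotonically to 0).

[124/55, 316/55)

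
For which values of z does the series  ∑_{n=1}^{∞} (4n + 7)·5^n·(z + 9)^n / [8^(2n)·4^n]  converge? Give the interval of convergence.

By the ratio test, |a_{n+1}/a_n| = [(4(n+1) + 7)/(4n + 7)] · 5/(64·4) → 5/256.
The series converges when 5/256 · |z + 9| < 1, giving R = 256/5.
Check z = 211/5: the terms do not tend to 0, so the series diverges.
Check z = -301/5: the n-th term does not approach 0; divergence by the term test.

(-301/5, 211/5)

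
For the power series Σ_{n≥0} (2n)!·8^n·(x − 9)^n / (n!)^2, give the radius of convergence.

By the ratio test, |a_{n+1}/a_n| = (2n+1)·(2n+2)/(n+1)² · 8 → 32.
Thus R = 1/(32) = 1/32.

R = 1/32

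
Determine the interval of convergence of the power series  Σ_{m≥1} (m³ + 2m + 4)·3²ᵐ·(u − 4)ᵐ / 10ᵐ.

Ratio test: |a_{m+1}/a_m| = [((m+1)³ + 2(m+1) + 4)/(m³ + 2m + 4)] · 9/10 → 9/10 as m → ∞.
Hence the series converges for |u − 4| < 1/(9/10) = 10/9, so the radius of convergence is 10/9.
Check u = 46/9: the m-th term does not approach 0; divergence by the term test.
Check u = 26/9: the m-th term does not approach 0; divergence by the term test.

(26/9, 46/9)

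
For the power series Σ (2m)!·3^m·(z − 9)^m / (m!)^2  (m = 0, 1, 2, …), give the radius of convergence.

Ratio test: |a_{m+1}/a_m| = (2m+1)·(2m+2)/(m+1)² · 3 → 12 as m → ∞.
The series converges when 12 · |z − 9| < 1, giving R = 1/12.

R = 1/12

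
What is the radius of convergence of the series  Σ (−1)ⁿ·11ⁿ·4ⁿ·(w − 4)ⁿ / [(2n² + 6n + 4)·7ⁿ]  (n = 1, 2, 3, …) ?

R = 7/44

The ratio of consecutive coefficients is [(2n² + 6n + 4)/(2(n+1)² + 6(n+1) + 4)] · 11·4/7 → 44/7.
The series converges when 44/7 · |w − 4| < 1, giving R = 7/44.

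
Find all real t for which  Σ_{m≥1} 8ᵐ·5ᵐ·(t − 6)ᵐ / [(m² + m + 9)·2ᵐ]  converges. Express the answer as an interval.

Ratio test: |a_{m+1}/a_m| = [(m² + m + 9)/((m+1)² + (m+1) + 9)] · 8·5/2 → 20 as m → ∞.
The series converges when 20 · |t − 6| < 1, giving R = 1/20.
At t = 121/20: absolute convergence follows by limit comparison with Σ 1/m².
Check t = 119/20: the series is dominated by a constant times Σ 1/m², which converges (p = 2 > 1).

[119/20, 121/20]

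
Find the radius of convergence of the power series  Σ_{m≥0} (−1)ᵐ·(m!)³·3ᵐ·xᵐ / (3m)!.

R = 9

By the ratio test, |a_{m+1}/a_m| = (m+1)³/[(3m+1)·(3m+2)·(3m+3)] · 3 → 1/9.
Thus R = 1/(1/9) = 9.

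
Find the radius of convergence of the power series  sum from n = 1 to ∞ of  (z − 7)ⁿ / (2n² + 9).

R = 1

Apply the ratio test: |a_{n+1}| / |a_n| = (2n² + 9)/(2(n+1)² + 9), which tends to 1 as n → ∞.
Convergence for |z − 7| < 1, so R = 1.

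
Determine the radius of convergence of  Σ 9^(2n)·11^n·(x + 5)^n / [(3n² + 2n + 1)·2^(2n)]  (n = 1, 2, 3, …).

R = 4/891

The ratio of consecutive coefficients is [(3n² + 2n + 1)/(3(n+1)² + 2(n+1) + 1)] · 81·11/4 → 891/4.
Convergence for |x + 5| · 891/4 < 1, i.e. |x + 5| < 4/891. So R = 4/891.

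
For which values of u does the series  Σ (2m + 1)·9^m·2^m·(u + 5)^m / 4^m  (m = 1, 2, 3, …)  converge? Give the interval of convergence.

Ratio test: |a_{m+1}/a_m| = [(2(m+1) + 1)/(2m + 1)] · 9·2/4 → 9/2 as m → ∞.
Hence the series converges for |u + 5| < 1/(9/2) = 2/9, so the radius of convergence is 2/9.
Endpoint u = -43/9: the m-th term does not approach 0; divergence by the term test.
When u = -47/9, the m-th term does not approach 0; divergence by the term test.

(-47/9, -43/9)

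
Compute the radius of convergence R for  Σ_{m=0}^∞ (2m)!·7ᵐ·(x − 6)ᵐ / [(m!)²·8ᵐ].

R = 2/7

By the ratio test, |a_{m+1}/a_m| = (2m+1)·(2m+2)/(m+1)² · 7/8 → 7/2.
Hence the series converges for |x − 6| < 1/(7/2) = 2/7, so the radius of convergence is 2/7.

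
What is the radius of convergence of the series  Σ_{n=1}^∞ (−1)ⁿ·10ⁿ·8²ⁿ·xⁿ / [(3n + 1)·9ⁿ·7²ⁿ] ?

R = 441/640

By the ratio test, |a_{n+1}/a_n| = [(3n + 1)/(3(n+1) + 1)] · 10·64/(9·49) → 640/441.
Convergence for |x| · 640/441 < 1, i.e. |x| < 441/640. So R = 441/640.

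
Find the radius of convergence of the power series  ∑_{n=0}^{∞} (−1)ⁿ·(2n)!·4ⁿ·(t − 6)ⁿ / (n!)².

By the ratio test, |a_{n+1}/a_n| = (2n+1)·(2n+2)/(n+1)² · 4 → 16.
The series converges when 16 · |t − 6| < 1, giving R = 1/16.

R = 1/16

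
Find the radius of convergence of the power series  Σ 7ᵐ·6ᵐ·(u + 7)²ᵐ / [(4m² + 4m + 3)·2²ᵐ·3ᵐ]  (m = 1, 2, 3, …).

R = √14/7

The ratio of consecutive coefficients is [(4m² + 4m + 3)/(4(m+1)² + 4(m+1) + 3)] · 7·6/(4·3) → 7/2.
Writing y = (u + 7)², the series in y has radius 2/7, so |u + 7| < √(2/7) and R = √14/7.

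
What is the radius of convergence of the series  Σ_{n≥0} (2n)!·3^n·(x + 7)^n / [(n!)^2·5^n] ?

R = 5/12

The ratio of consecutive coefficients is (2n+1)·(2n+2)/(n+1)² · 3/5 → 12/5.
Convergence for |x + 7| · 12/5 < 1, i.e. |x + 7| < 5/12. So R = 5/12.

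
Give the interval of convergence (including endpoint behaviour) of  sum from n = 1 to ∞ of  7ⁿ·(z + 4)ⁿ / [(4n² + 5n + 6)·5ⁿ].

[-33/7, -23/7]

Ratio test: |a_{n+1}/a_n| = [(4n² + 5n + 6)/(4(n+1)² + 5(n+1) + 6)] · 7/5 → 7/5 as n → ∞.
Hence the series converges for |z + 4| < 1/(7/5) = 5/7, so the radius of convergence is 5/7.
At z = -23/7: the series is dominated by a constant times Σ 1/n², which converges (p = 2 > 1).
At z = -33/7: the terms are on the order of 1/n², so the series converges absolutely by comparison with the p-series (p = 2 > 1).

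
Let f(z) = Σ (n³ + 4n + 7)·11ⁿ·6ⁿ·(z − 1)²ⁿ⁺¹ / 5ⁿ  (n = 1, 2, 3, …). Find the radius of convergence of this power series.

Ratio test: |a_{n+1}/a_n| = [((n+1)³ + 4(n+1) + 7)/(n³ + 4n + 7)] · 11·6/5 → 66/5 as n → ∞.
Writing y = (z − 1)², the series in y has radius 5/66, so |z − 1| < √(5/66) and R = √330/66.

R = √330/66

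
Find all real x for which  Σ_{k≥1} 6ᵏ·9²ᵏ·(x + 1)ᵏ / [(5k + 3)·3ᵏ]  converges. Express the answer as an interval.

[-163/162, -161/162)

Apply the ratio test: |a_{k+1}| / |a_k| = [(5k + 3)/(5(k+1) + 3)] · 6·81/3, which tends to 162 as k → ∞.
Hence the series converges for |x + 1| < 1/(162) = 1/162, so the radius of convergence is 1/162.
When x = -161/162, comparison with the harmonic series Σ 1/k shows the series diverges.
When x = -163/162, convergence follows from the alternating series test (terms decrease monotonically to 0).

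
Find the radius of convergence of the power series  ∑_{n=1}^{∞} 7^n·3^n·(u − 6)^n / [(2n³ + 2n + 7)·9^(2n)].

By the ratio test, |a_{n+1}/a_n| = [(2n³ + 2n + 7)/(2(n+1)³ + 2(n+1) + 7)] · 7·3/81 → 7/27.
The series converges when 7/27 · |u − 6| < 1, giving R = 27/7.

R = 27/7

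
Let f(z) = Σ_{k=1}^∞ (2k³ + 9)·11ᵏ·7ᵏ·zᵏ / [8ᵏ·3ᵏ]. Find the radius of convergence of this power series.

The ratio of consecutive coefficients is [(2(k+1)³ + 9)/(2k³ + 9)] · 11·7/(8·3) → 77/24.
Convergence for |z| · 77/24 < 1, i.e. |z| < 24/77. So R = 24/77.

R = 24/77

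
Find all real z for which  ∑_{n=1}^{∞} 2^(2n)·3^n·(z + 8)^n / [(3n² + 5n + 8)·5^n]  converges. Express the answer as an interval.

Apply the ratio test: |a_{n+1}| / |a_n| = [(3n² + 5n + 8)/(3(n+1)² + 5(n+1) + 8)] · 4·3/5, which tends to 12/5 as n → ∞.
Convergence for |z + 8| · 12/5 < 1, i.e. |z + 8| < 5/12. So R = 5/12.
Check z = -91/12: absolute convergence follows by limit comparison with Σ 1/n².
At z = -101/12: the terms are on the order of 1/n², so the series converges absolutely by comparison with the p-series (p = 2 > 1).

[-101/12, -91/12]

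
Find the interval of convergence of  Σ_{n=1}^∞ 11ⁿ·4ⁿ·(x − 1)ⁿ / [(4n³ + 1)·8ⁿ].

Apply the ratio test: |a_{n+1}| / |a_n| = [(4n³ + 1)/(4(n+1)³ + 1)] · 11·4/8, which tends to 11/2 as n → ∞.
Hence the series converges for |x − 1| < 1/(11/2) = 2/11, so the radius of convergence is 2/11.
Endpoint x = 13/11: absolute convergence follows by limit comparison with Σ 1/n³.
Check x = 9/11: the terms are on the order of 1/n³, so the series converges absolutely by comparison with the p-series (p = 3 > 1).

[9/11, 13/11]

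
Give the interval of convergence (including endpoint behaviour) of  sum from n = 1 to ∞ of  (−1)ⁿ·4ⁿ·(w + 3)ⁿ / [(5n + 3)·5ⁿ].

Apply the ratio test: |a_{n+1}| / |a_n| = [(5n + 3)/(5(n+1) + 3)] · 4/5, which tends to 4/5 as n → ∞.
Thus R = 1/(4/5) = 5/4.
Endpoint w = -7/4: the terms alternate in sign and decrease monotonically to 0 in absolute value (size ~ c/n), so the alternating series test gives convergence.
Endpoint w = -17/4: the terms behave like c/n; limit comparison with the harmonic series gives divergence.

(-17/4, -7/4]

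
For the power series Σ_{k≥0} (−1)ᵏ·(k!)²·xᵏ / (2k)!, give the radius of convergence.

The ratio of consecutive coefficients is (k+1)²/[(2k+1)·(2k+2)] → 1/4.
Hence the series converges for |x| < 1/(1/4) = 4, so the radius of convergence is 4.

R = 4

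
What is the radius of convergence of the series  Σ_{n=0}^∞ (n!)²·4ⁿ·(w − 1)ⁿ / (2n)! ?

R = 1

By the ratio test, |a_{n+1}/a_n| = (n+1)²/[(2n+1)·(2n+2)] · 4 → 1.
Hence R = 1.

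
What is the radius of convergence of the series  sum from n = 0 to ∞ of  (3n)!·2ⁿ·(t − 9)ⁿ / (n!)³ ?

R = 1/54

Ratio test: |a_{n+1}/a_n| = (3n+1)·(3n+2)·(3n+3)/(n+1)³ · 2 → 54 as n → ∞.
Convergence for |t − 9| · 54 < 1, i.e. |t − 9| < 1/54. So R = 1/54.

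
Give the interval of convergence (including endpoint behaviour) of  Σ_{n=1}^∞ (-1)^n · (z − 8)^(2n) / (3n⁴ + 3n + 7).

Apply the ratio test: |a_{n+1}| / |a_n| = (3n⁴ + 3n + 7)/(3(n+1)⁴ + 3(n+1) + 7), which tends to 1 as n → ∞.
Successive powers of (z − 8) differ by 2, so the series converges when |z − 8|² · 1 < 1, i.e. |z − 8| < √(1) = 1. So R = 1.
Endpoint z = 9: absolute convergence follows by limit comparison with Σ 1/n⁴.
When z = 7, the series is dominated by a constant times Σ 1/n⁴, which converges (p = 4 > 1).

[7, 9]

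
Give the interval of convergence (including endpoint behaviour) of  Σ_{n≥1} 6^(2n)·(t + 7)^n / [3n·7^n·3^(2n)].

[-35/4, -21/4)

Apply the ratio test: |a_{n+1}| / |a_n| = [3n/3(n+1)] · 36/(7·9), which tends to 4/7 as n → ∞.
Convergence for |t + 7| · 4/7 < 1, i.e. |t + 7| < 7/4. So R = 7/4.
At t = -21/4: the terms behave like c/n; limit comparison with the harmonic series gives divergence.
When t = -35/4, an alternating series whose terms decrease to 0 in absolute value, so it converges by the Leibniz criterion.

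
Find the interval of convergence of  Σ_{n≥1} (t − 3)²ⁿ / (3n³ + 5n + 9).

Apply the ratio test: |a_{n+1}| / |a_n| = (3n³ + 5n + 9)/(3(n+1)³ + 5(n+1) + 9), which tends to 1 as n → ∞.
Successive powers of (t − 3) differ by 2, so the series converges when |t − 3|² · 1 < 1, i.e. |t − 3| < √(1) = 1. So R = 1.
Check t = 4: absolute convergence follows by limit comparison with Σ 1/n³.
Check t = 2: absolute convergence follows by limit comparison with Σ 1/n³.

[2, 4]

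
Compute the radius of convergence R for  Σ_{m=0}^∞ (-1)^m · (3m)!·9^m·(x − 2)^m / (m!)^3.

R = 1/243

The ratio of consecutive coefficients is (3m+1)·(3m+2)·(3m+3)/(m+1)³ · 9 → 243.
The series converges when 243 · |x − 2| < 1, giving R = 1/243.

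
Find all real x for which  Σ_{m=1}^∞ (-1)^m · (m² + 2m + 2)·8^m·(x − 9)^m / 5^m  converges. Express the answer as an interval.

Apply the ratio test: |a_{m+1}| / |a_m| = [((m+1)² + 2(m+1) + 2)/(m² + 2m + 2)] · 8/5, which tends to 8/5 as m → ∞.
Convergence for |x − 9| · 8/5 < 1, i.e. |x − 9| < 5/8. So R = 5/8.
At x = 77/8: the terms do not tend to 0, so the series diverges.
Check x = 67/8: the terms have absolute value of order m², which does not tend to 0, so the series diverges by the divergence test.

(67/8, 77/8)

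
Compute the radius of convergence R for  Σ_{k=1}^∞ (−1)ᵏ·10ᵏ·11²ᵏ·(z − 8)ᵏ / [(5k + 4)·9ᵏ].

The ratio of consecutive coefficients is [(5k + 4)/(5(k+1) + 4)] · 10·121/9 → 1210/9.
The series converges when 1210/9 · |z − 8| < 1, giving R = 9/1210.

R = 9/1210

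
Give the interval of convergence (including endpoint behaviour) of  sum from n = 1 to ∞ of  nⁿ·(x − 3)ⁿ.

{3}

Root test: |a_n|^(1/n) = n → ∞.
Since the n-th root of |a_n| is unbounded, the series converges only at x = 3; R = 0.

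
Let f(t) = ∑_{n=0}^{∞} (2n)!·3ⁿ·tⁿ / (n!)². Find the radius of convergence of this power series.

Apply the ratio test: |a_{n+1}| / |a_n| = (2n+1)·(2n+2)/(n+1)² · 3, which tends to 12 as n → ∞.
Convergence for |t| · 12 < 1, i.e. |t| < 1/12. So R = 1/12.

R = 1/12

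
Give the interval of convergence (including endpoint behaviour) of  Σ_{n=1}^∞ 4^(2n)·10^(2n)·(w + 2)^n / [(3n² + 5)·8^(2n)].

The ratio of consecutive coefficients is [(3n² + 5)/(3(n+1)² + 5)] · 16·100/64 → 25.
Hence the series converges for |w + 2| < 1/(25) = 1/25, so the radius of convergence is 1/25.
At w = -49/25: absolute convergence follows by limit comparison with Σ 1/n².
When w = -51/25, the terms are on the order of 1/n², so the series converges absolutely by comparison with the p-series (p = 2 > 1).

[-51/25, -49/25]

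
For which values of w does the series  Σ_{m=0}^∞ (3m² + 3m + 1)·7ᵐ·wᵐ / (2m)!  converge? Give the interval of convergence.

(−∞, ∞)

Ratio test: |a_{m+1}/a_m| = (3(m+1)² + 3(m+1) + 1)/(3m² + 3m + 1) · 7 · 1/[(2m+1)·(2m+2)] → 0 as m → ∞.
The limit is 0, so the series converges for all w; R = ∞.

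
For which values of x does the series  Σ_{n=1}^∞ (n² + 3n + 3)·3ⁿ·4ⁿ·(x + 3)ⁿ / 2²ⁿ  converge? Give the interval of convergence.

By the ratio test, |a_{n+1}/a_n| = [((n+1)² + 3(n+1) + 3)/(n² + 3n + 3)] · 3·4/4 → 3.
Hence the series converges for |x + 3| < 1/(3) = 1/3, so the radius of convergence is 1/3.
When x = -8/3, the terms have absolute value of order n², which does not tend to 0, so the series diverges by the divergence test.
Check x = -10/3: the n-th term does not approach 0; divergence by the term test.

(-10/3, -8/3)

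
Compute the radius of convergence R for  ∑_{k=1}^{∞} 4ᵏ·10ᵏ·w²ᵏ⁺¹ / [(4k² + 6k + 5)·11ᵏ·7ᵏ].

R = √770/20

Apply the ratio test: |a_{k+1}| / |a_k| = [(4k² + 6k + 5)/(4(k+1)² + 6(k+1) + 5)] · 4·10/(11·7), which tends to 40/77 as k → ∞.
Successive powers of w differ by 2, so the series converges when |w|² · 40/77 < 1, i.e. |w| < √(77/40). So R = √770/20.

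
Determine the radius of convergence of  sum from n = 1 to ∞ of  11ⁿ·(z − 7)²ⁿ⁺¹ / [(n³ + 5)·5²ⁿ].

Apply the ratio test: |a_{n+1}| / |a_n| = [(n³ + 5)/((n+1)³ + 5)] · 11/25, which tends to 11/25 as n → ∞.
Successive powers of (z − 7) differ by 2, so the series converges when |z − 7|² · 11/25 < 1, i.e. |z − 7| < √(25/11). So R = 5√11/11.

R = 5√11/11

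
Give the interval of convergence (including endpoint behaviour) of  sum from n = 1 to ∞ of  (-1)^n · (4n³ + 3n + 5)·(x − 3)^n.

Apply the ratio test: |a_{n+1}| / |a_n| = (4(n+1)³ + 3(n+1) + 5)/(4n³ + 3n + 5), which tends to 1 as n → ∞.
So the series converges when |x − 3| < 1 and diverges when |x − 3| > 1; R = 1.
Endpoint x = 4: the n-th term does not approach 0; divergence by the term test.
Check x = 2: the n-th term does not approach 0; divergence by the term test.

(2, 4)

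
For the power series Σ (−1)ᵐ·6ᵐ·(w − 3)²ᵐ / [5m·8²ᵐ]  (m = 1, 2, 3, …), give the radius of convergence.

The ratio of consecutive coefficients is [5m/5(m+1)] · 6/64 → 3/32.
Writing y = (w − 3)², the series in y has radius 32/3, so |w − 3| < √(32/3) and R = 4√6/3.

R = 4√6/3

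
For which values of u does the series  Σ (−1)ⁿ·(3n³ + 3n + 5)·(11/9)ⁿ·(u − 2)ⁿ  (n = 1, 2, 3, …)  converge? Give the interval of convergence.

The ratio of consecutive coefficients is [(3(n+1)³ + 3(n+1) + 5)/(3n³ + 3n + 5)] · 11/9 → 11/9.
Hence the series converges for |u − 2| < 1/(11/9) = 9/11, so the radius of convergence is 9/11.
When u = 31/11, the terms have absolute value of order n³, which does not tend to 0, so the series diverges by the divergence test.
Endpoint u = 13/11: the terms have absolute value of order n³, which does not tend to 0, so the series diverges by the divergence test.

(13/11, 31/11)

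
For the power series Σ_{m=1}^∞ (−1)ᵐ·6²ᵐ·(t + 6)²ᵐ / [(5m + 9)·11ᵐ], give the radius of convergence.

By the ratio test, |a_{m+1}/a_m| = [(5m + 9)/(5(m+1) + 9)] · 36/11 → 36/11.
Since the exponent of (t + 6) increases by 2 each term, convergence requires |t + 6|² < 11/36, hence R = √11/6.

R = √11/6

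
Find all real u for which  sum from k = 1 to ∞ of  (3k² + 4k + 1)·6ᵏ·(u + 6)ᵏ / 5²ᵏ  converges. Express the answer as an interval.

By the ratio test, |a_{k+1}/a_k| = [(3(k+1)² + 4(k+1) + 1)/(3k² + 4k + 1)] · 6/25 → 6/25.
Thus R = 1/(6/25) = 25/6.
At u = -11/6: the terms do not tend to 0, so the series diverges.
When u = -61/6, the terms do not tend to 0, so the series diverges.

(-61/6, -11/6)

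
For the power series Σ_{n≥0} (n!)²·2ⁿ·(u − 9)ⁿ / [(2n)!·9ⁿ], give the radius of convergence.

R = 18

By the ratio test, |a_{n+1}/a_n| = (n+1)²/[(2n+1)·(2n+2)] · 2/9 → 1/18.
Convergence for |u − 9| · 1/18 < 1, i.e. |u − 9| < 18. So R = 18.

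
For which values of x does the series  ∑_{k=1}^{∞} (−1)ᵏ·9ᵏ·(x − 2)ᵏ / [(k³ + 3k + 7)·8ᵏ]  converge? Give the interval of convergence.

By the ratio test, |a_{k+1}/a_k| = [(k³ + 3k + 7)/((k+1)³ + 3(k+1) + 7)] · 9/8 → 9/8.
Hence the series converges for |x − 2| < 1/(9/8) = 8/9, so the radius of convergence is 8/9.
When x = 26/9, the terms are on the order of 1/k³, so the series converges absolutely by comparison with the p-series (p = 3 > 1).
When x = 10/9, the terms are on the order of 1/k³, so the series converges absolutely by comparison with the p-series (p = 3 > 1).

[10/9, 26/9]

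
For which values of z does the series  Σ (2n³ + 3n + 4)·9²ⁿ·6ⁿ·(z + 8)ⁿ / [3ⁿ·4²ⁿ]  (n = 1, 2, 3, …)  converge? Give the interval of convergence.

Apply the ratio test: |a_{n+1}| / |a_n| = [(2(n+1)³ + 3(n+1) + 4)/(2n³ + 3n + 4)] · 81·6/(3·16), which tends to 81/8 as n → ∞.
Thus R = 1/(81/8) = 8/81.
When z = -640/81, the terms do not tend to 0, so the series diverges.
At z = -656/81: the terms have absolute value of order n³, which does not tend to 0, so the series diverges by the divergence test.

(-656/81, -640/81)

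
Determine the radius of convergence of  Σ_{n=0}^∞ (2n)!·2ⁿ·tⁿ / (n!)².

R = 1/8

Apply the ratio test: |a_{n+1}| / |a_n| = (2n+1)·(2n+2)/(n+1)² · 2, which tends to 8 as n → ∞.
The series converges when 8 · |t| < 1, giving R = 1/8.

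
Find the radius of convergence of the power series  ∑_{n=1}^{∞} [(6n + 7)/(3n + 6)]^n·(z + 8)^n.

Root test: |a_n|^(1/n) = (6n + 7)/(3n + 6) → 2.
Hence the series converges for |z + 8| < 1/(2) = 1/2, so the radius of convergence is 1/2.

R = 1/2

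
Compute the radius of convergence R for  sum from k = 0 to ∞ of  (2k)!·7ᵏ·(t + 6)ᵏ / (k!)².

R = 1/28

Ratio test: |a_{k+1}/a_k| = (2k+1)·(2k+2)/(k+1)² · 7 → 28 as k → ∞.
Thus R = 1/(28) = 1/28.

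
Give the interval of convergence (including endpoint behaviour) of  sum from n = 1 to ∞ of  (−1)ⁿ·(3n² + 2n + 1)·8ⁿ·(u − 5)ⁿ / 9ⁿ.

By the ratio test, |a_{n+1}/a_n| = [(3(n+1)² + 2(n+1) + 1)/(3n² + 2n + 1)] · 8/9 → 8/9.
Hence the series converges for |u − 5| < 1/(8/9) = 9/8, so the radius of convergence is 9/8.
At u = 49/8: the n-th term does not approach 0; divergence by the term test.
Check u = 31/8: the terms do not tend to 0, so the series diverges.

(31/8, 49/8)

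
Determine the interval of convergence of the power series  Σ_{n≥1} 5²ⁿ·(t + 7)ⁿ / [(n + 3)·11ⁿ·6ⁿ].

[-241/25, -109/25)

By the ratio test, |a_{n+1}/a_n| = [(n + 3)/((n+1) + 3)] · 25/(11·6) → 25/66.
The series converges when 25/66 · |t + 7| < 1, giving R = 66/25.
At t = -109/25: the terms behave like c/n; limit comparison with the harmonic series gives divergence.
When t = -241/25, the terms alternate in sign and decrease monotonically to 0 in absolute value (size ~ c/n), so the alternating series test gives convergence.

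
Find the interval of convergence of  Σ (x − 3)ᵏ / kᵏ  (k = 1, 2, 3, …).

Root test: |a_k|^(1/k) = 1/k → 0.
Since the k-th root of |a_k| tends to 0, the series converges for all real x; R = ∞.

(−∞, ∞)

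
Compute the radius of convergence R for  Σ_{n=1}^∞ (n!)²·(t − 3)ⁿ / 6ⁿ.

R = 0

By the ratio test, |a_{n+1}/a_n| = (n+1)² · 1/6 → ∞.
The ratio grows without bound, so the series diverges whenever (t − 3) ≠ 0; it converges only at t = 3. R = 0.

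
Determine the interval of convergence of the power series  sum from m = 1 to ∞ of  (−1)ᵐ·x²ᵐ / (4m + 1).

Ratio test: |a_{m+1}/a_m| = (4m + 1)/(4(m+1) + 1) → 1 as m → ∞.
Successive powers of x differ by 2, so the series converges when |x|² · 1 < 1, i.e. |x| < √(1) = 1. So R = 1.
Endpoint x = 1: an alternating series whose terms decrease to 0 in absolute value, so it converges by the Leibniz criterion.
Check x = -1: convergence follows from the alternating series test (terms decrease monotonically to 0).

[-1, 1]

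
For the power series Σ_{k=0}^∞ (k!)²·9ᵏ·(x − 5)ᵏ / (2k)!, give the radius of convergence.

R = 4/9

Ratio test: |a_{k+1}/a_k| = (k+1)²/[(2k+1)·(2k+2)] · 9 → 9/4 as k → ∞.
Hence the series converges for |x − 5| < 1/(9/4) = 4/9, so the radius of convergence is 4/9.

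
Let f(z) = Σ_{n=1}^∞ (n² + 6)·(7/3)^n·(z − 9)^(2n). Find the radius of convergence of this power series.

R = √21/7

Ratio test: |a_{n+1}/a_n| = [((n+1)² + 6)/(n² + 6)] · 7/3 → 7/3 as n → ∞.
Writing y = (z − 9)², the series in y has radius 3/7, so |z − 9| < √(3/7) and R = √21/7.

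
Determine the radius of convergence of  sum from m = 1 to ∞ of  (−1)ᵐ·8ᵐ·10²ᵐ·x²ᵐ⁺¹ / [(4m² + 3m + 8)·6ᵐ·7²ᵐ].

Apply the ratio test: |a_{m+1}| / |a_m| = [(4m² + 3m + 8)/(4(m+1)² + 3(m+1) + 8)] · 8·100/(6·49), which tends to 400/147 as m → ∞.
Since the exponent of x increases by 2 each term, convergence requires |x|² < 147/400, hence R = 7√3/20.

R = 7√3/20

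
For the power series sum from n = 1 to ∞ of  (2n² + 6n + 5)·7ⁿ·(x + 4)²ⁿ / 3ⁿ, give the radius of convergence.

Ratio test: |a_{n+1}/a_n| = [(2(n+1)² + 6(n+1) + 5)/(2n² + 6n + 5)] · 7/3 → 7/3 as n → ∞.
Successive powers of (x + 4) differ by 2, so the series converges when |x + 4|² · 7/3 < 1, i.e. |x + 4| < √(3/7). So R = √21/7.

R = √21/7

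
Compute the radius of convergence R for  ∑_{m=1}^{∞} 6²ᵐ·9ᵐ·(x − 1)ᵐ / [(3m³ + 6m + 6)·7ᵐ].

R = 7/324

By the ratio test, |a_{m+1}/a_m| = [(3m³ + 6m + 6)/(3(m+1)³ + 6(m+1) + 6)] · 36·9/7 → 324/7.
Hence the series converges for |x − 1| < 1/(324/7) = 7/324, so the radius of convergence is 7/324.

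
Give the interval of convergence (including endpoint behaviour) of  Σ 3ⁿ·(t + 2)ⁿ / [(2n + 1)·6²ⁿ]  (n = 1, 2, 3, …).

[-14, 10)

The ratio of consecutive coefficients is [(2n + 1)/(2(n+1) + 1)] · 3/36 → 1/12.
Convergence for |t + 2| · 1/12 < 1, i.e. |t + 2| < 12. So R = 12.
Check t = 10: the terms behave like c/n; limit comparison with the harmonic series gives divergence.
At t = -14: the terms alternate in sign and decrease monotonically to 0 in absolute value (size ~ c/n), so the alternating series test gives convergence.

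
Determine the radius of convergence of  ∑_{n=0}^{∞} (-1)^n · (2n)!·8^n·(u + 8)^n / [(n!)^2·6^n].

Apply the ratio test: |a_{n+1}| / |a_n| = (2n+1)·(2n+2)/(n+1)² · 8/6, which tends to 16/3 as n → ∞.
Thus R = 1/(16/3) = 3/16.

R = 3/16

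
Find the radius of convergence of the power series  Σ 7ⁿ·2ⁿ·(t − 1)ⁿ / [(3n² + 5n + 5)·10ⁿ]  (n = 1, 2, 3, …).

R = 5/7

By the ratio test, |a_{n+1}/a_n| = [(3n² + 5n + 5)/(3(n+1)² + 5(n+1) + 5)] · 7·2/10 → 7/5.
Thus R = 1/(7/5) = 5/7.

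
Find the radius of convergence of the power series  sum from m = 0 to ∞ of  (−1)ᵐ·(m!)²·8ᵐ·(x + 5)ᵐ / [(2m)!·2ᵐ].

Ratio test: |a_{m+1}/a_m| = (m+1)²/[(2m+1)·(2m+2)] · 8/2 → 1 as m → ∞.
So the series converges when |x + 5| < 1 and diverges when |x + 5| > 1; R = 1.

R = 1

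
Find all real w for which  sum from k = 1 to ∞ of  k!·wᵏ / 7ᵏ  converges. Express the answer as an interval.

{0}

The ratio of consecutive coefficients is (k+1) · 1/7 → ∞.
Since the ratio → ∞, the series diverges for every w ≠ 0, and R = 0.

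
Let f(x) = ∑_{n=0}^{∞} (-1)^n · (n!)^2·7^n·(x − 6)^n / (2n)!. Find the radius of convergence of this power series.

R = 4/7

The ratio of consecutive coefficients is (n+1)²/[(2n+1)·(2n+2)] · 7 → 7/4.
The series converges when 7/4 · |x − 6| < 1, giving R = 4/7.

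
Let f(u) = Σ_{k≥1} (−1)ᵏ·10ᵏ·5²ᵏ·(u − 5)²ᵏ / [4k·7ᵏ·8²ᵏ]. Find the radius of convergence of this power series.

R = 4√70/25

By the ratio test, |a_{k+1}/a_k| = [4k/4(k+1)] · 10·25/(7·64) → 125/224.
Writing y = (u − 5)², the series in y has radius 224/125, so |u − 5| < √(224/125) and R = 4√70/25.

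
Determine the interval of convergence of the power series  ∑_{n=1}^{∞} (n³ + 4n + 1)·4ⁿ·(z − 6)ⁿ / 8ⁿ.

(4, 8)

Ratio test: |a_{n+1}/a_n| = [((n+1)³ + 4(n+1) + 1)/(n³ + 4n + 1)] · 4/8 → 1/2 as n → ∞.
Convergence for |z − 6| · 1/2 < 1, i.e. |z − 6| < 2. So R = 2.
Endpoint z = 8: the n-th term does not approach 0; divergence by the term test.
Check z = 4: the terms do not tend to 0, so the series diverges.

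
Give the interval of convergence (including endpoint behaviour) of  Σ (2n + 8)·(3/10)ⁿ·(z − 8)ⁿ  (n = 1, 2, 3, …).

(14/3, 34/3)

Ratio test: |a_{n+1}/a_n| = [(2(n+1) + 8)/(2n + 8)] · 3/10 → 3/10 as n → ∞.
Hence the series converges for |z − 8| < 1/(3/10) = 10/3, so the radius of convergence is 10/3.
Check z = 34/3: the terms do not tend to 0, so the series diverges.
When z = 14/3, the terms have absolute value of order n, which does not tend to 0, so the series diverges by the divergence test.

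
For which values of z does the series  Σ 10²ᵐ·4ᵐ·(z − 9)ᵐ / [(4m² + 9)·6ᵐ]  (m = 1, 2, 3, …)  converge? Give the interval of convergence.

The ratio of consecutive coefficients is [(4m² + 9)/(4(m+1)² + 9)] · 100·4/6 → 200/3.
The series converges when 200/3 · |z − 9| < 1, giving R = 3/200.
When z = 1803/200, the terms are on the order of 1/m², so the series converges absolutely by comparison with the p-series (p = 2 > 1).
Check z = 1797/200: the series is dominated by a constant times Σ 1/m², which converges (p = 2 > 1).

[1797/200, 1803/200]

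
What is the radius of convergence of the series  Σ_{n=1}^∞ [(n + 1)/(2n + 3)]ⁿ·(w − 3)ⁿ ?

By the Cauchy root test, |a_n|^(1/n) = (n + 1)/(2n + 3) → 1/2.
The series converges when 1/2 · |w − 3| < 1, giving R = 2.

R = 2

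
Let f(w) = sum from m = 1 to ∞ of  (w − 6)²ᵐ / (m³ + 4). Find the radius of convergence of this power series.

R = 1

By the ratio test, |a_{m+1}/a_m| = (m³ + 4)/((m+1)³ + 4) → 1.
Writing y = (w − 6)², the series in y has radius 1, so |w − 6| < √(1) = 1 and R = 1.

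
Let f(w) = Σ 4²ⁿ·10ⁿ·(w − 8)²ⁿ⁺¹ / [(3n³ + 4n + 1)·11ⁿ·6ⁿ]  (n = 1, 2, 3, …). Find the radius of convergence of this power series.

R = √165/20

The ratio of consecutive coefficients is [(3n³ + 4n + 1)/(3(n+1)³ + 4(n+1) + 1)] · 16·10/(11·6) → 80/33.
Successive powers of (w − 8) differ by 2, so the series converges when |w − 8|² · 80/33 < 1, i.e. |w − 8| < √(33/80). So R = √165/20.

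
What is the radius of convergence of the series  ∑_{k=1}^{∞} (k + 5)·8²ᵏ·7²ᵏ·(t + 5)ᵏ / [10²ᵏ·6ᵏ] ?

The ratio of consecutive coefficients is [((k+1) + 5)/(k + 5)] · 64·49/(100·6) → 392/75.
The series converges when 392/75 · |t + 5| < 1, giving R = 75/392.

R = 75/392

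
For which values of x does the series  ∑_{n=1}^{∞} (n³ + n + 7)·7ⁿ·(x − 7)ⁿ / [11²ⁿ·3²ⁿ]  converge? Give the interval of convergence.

By the ratio test, |a_{n+1}/a_n| = [((n+1)³ + (n+1) + 7)/(n³ + n + 7)] · 7/(121·9) → 7/1089.
The series converges when 7/1089 · |x − 7| < 1, giving R = 1089/7.
Endpoint x = 1138/7: the terms do not tend to 0, so the series diverges.
Endpoint x = -1040/7: the n-th term does not approach 0; divergence by the term test.

(-1040/7, 1138/7)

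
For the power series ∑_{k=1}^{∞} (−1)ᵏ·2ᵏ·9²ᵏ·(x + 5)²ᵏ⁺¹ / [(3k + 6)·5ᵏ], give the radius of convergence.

R = √10/18

Ratio test: |a_{k+1}/a_k| = [(3k + 6)/(3(k+1) + 6)] · 2·81/5 → 162/5 as k → ∞.
Since the exponent of (x + 5) increases by 2 each term, convergence requires |x + 5|² < 5/162, hence R = √10/18.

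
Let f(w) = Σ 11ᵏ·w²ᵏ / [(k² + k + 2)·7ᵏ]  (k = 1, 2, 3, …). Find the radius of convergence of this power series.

R = √77/11

Apply the ratio test: |a_{k+1}| / |a_k| = [(k² + k + 2)/((k+1)² + (k+1) + 2)] · 11/7, which tends to 11/7 as k → ∞.
Since the exponent of w increases by 2 each term, convergence requires |w|² < 7/11, hence R = √77/11.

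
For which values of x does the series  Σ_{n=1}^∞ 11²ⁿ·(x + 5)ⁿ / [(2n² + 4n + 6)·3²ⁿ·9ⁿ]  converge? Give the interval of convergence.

[-686/121, -524/121]

Apply the ratio test: |a_{n+1}| / |a_n| = [(2n² + 4n + 6)/(2(n+1)² + 4(n+1) + 6)] · 121/(9·9), which tends to 121/81 as n → ∞.
Hence the series converges for |x + 5| < 1/(121/81) = 81/121, so the radius of convergence is 81/121.
Check x = -524/121: the terms are on the order of 1/n², so the series converges absolutely by comparison with the p-series (p = 2 > 1).
Check x = -686/121: the terms are on the order of 1/n², so the series converges absolutely by comparison with the p-series (p = 2 > 1).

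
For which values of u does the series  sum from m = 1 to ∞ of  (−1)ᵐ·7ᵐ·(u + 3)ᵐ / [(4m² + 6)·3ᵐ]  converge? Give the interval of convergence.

By the ratio test, |a_{m+1}/a_m| = [(4m² + 6)/(4(m+1)² + 6)] · 7/3 → 7/3.
Thus R = 1/(7/3) = 3/7.
Endpoint u = -18/7: absolute convergence follows by limit comparison with Σ 1/m².
When u = -24/7, absolute convergence follows by limit comparison with Σ 1/m².

[-24/7, -18/7]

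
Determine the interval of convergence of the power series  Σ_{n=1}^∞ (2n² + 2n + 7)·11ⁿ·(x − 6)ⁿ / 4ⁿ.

(62/11, 70/11)

The ratio of consecutive coefficients is [(2(n+1)² + 2(n+1) + 7)/(2n² + 2n + 7)] · 11/4 → 11/4.
The series converges when 11/4 · |x − 6| < 1, giving R = 4/11.
When x = 70/11, the n-th term does not approach 0; divergence by the term test.
Endpoint x = 62/11: the terms do not tend to 0, so the series diverges.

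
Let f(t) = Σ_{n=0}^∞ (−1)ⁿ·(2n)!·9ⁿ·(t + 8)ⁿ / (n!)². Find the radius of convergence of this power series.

Apply the ratio test: |a_{n+1}| / |a_n| = (2n+1)·(2n+2)/(n+1)² · 9, which tends to 36 as n → ∞.
The series converges when 36 · |t + 8| < 1, giving R = 1/36.

R = 1/36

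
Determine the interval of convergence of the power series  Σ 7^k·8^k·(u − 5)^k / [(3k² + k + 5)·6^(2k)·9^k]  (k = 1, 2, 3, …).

[-11/14, 151/14]

The ratio of consecutive coefficients is [(3k² + k + 5)/(3(k+1)² + (k+1) + 5)] · 7·8/(36·9) → 14/81.
Convergence for |u − 5| · 14/81 < 1, i.e. |u − 5| < 81/14. So R = 81/14.
Endpoint u = 151/14: absolute convergence follows by limit comparison with Σ 1/k².
At u = -11/14: the terms are on the order of 1/k², so the series converges absolutely by comparison with the p-series (p = 2 > 1).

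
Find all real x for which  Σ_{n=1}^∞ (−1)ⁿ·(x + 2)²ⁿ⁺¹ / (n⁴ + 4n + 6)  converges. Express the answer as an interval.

The ratio of consecutive coefficients is (n⁴ + 4n + 6)/((n+1)⁴ + 4(n+1) + 6) → 1.
Writing y = (x + 2)², the series in y has radius 1, so |x + 2| < √(1) = 1 and R = 1.
Endpoint x = -1: absolute convergence follows by limit comparison with Σ 1/n⁴.
At x = -3: the series is dominated by a constant times Σ 1/n⁴, which converges (p = 4 > 1).

[-3, -1]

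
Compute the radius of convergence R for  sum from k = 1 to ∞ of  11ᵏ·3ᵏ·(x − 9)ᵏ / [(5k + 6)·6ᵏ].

R = 2/11

Apply the ratio test: |a_{k+1}| / |a_k| = [(5k + 6)/(5(k+1) + 6)] · 11·3/6, which tends to 11/2 as k → ∞.
Thus R = 1/(11/2) = 2/11.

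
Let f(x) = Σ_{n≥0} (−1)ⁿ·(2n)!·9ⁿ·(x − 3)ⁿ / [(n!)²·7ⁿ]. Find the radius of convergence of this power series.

R = 7/36

The ratio of consecutive coefficients is (2n+1)·(2n+2)/(n+1)² · 9/7 → 36/7.
Hence the series converges for |x − 3| < 1/(36/7) = 7/36, so the radius of convergence is 7/36.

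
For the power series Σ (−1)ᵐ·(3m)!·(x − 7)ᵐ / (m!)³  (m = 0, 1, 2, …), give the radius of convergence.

R = 1/27

Apply the ratio test: |a_{m+1}| / |a_m| = (3m+1)·(3m+2)·(3m+3)/(m+1)³, which tends to 27 as m → ∞.
The series converges when 27 · |x − 7| < 1, giving R = 1/27.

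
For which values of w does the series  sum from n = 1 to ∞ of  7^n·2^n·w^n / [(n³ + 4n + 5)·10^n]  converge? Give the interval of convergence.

The ratio of consecutive coefficients is [(n³ + 4n + 5)/((n+1)³ + 4(n+1) + 5)] · 7·2/10 → 7/5.
Hence the series converges for |w| < 1/(7/5) = 5/7, so the radius of convergence is 5/7.
When w = 5/7, the series is dominated by a constant times Σ 1/n³, which converges (p = 3 > 1).
Check w = -5/7: absolute convergence follows by limit comparison with Σ 1/n³.

[-5/7, 5/7]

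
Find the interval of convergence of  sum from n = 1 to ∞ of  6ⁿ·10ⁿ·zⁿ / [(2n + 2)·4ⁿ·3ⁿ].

Apply the ratio test: |a_{n+1}| / |a_n| = [(2n + 2)/(2(n+1) + 2)] · 6·10/(4·3), which tends to 5 as n → ∞.
The series converges when 5 · |z| < 1, giving R = 1/5.
Check z = 1/5: the terms are asymptotic to a nonzero constant times 1/n, so the series diverges by limit comparison with Σ 1/n.
Endpoint z = -1/5: the terms alternate in sign and decrease monotonically to 0 in absolute value (size ~ c/n), so the alternating series test gives convergence.

[-1/5, 1/5)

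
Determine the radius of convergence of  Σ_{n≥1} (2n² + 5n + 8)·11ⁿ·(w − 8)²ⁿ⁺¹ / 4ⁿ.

Apply the ratio test: |a_{n+1}| / |a_n| = [(2(n+1)² + 5(n+1) + 8)/(2n² + 5n + 8)] · 11/4, which tends to 11/4 as n → ∞.
Writing y = (w − 8)², the series in y has radius 4/11, so |w − 8| < √(4/11) and R = 2√11/11.

R = 2√11/11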